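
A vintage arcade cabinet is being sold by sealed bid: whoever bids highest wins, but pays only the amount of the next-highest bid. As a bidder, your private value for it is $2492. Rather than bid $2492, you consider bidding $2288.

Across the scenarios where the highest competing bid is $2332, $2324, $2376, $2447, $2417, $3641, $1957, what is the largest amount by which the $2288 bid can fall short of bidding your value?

$2332: truthful gives $160, deviation gives $0 → loss $160.
$2324: truthful gives $168, deviation gives $0 → loss $168.
$2376: truthful gives $116, deviation gives $0 → loss $116.
$2447: truthful gives $45, deviation gives $0 → loss $45.
$2417: truthful gives $75, deviation gives $0 → loss $75.
$3641: same outcome either way → loss $0.
$1957: same outcome either way → loss $0.
Maximum loss: $168.

$168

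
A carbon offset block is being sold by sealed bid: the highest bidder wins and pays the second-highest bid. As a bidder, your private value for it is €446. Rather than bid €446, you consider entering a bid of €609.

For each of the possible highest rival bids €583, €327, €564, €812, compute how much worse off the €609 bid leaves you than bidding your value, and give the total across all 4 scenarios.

€255

The deviation costs you only when the competing bid falls strictly between €446 and €609; elsewhere both bids give the same outcome.
€583: truthful payoff €0, deviation payoff −€137 → loss €137.
€327: outcomes coincide → loss €0.
€564: truthful payoff €0, deviation payoff −€118 → loss €118.
€812: outcomes coincide → loss €0.
Total loss = €137 + €118 = €255.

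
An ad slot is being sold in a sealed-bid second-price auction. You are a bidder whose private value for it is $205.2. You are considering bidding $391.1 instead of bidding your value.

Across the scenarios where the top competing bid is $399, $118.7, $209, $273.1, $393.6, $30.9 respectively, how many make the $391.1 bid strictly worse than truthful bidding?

The deviation hurts exactly when the highest competing bid lies strictly between $205.2 and $391.1 — overbidding then wins at a price above your value.
$399: above both → same outcome either way.
$118.7: below both → same outcome either way.
$209: inside the interval → strictly worse (loss $3.8).
$273.1: inside the interval → strictly worse (loss $67.9).
$393.6: above both → same outcome either way.
$30.9: below both → same outcome either way.
Count: 2.

2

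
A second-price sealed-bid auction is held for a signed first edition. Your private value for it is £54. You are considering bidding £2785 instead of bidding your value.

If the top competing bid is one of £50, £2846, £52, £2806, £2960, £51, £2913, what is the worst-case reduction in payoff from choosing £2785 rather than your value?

£50: same outcome either way → loss £0.
£2846: same outcome either way → loss £0.
£52: same outcome either way → loss £0.
£2806: same outcome either way → loss £0.
£2960: same outcome either way → loss £0.
£51: same outcome either way → loss £0.
£2913: same outcome either way → loss £0.
Maximum loss: £0.

£0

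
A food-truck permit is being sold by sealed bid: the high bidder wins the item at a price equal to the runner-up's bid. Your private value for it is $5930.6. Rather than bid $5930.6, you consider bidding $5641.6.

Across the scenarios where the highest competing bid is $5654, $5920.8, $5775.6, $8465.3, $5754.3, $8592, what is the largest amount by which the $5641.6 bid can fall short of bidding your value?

$5654: truthful gives $276.6, deviation gives $0 → loss $276.6.
$5920.8: truthful gives $9.8, deviation gives $0 → loss $9.8.
$5775.6: truthful gives $155, deviation gives $0 → loss $155.
$8465.3: same outcome either way → loss $0.
$5754.3: truthful gives $176.3, deviation gives $0 → loss $176.3.
$8592: same outcome either way → loss $0.
Maximum loss: $276.6.

$276.6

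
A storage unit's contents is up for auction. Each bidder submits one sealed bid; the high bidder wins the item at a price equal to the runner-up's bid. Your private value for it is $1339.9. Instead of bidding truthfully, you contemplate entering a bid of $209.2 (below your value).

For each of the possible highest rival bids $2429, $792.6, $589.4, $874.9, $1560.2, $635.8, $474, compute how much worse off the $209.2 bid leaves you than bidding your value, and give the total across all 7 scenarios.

$3332.8

The deviation costs you only when the competing bid falls strictly between $209.2 and $1339.9; elsewhere both bids give the same outcome.
$2429: outcomes coincide → loss $0.
$792.6: truthful payoff $547.3, deviation payoff $0 → loss $547.3.
$589.4: truthful payoff $750.5, deviation payoff $0 → loss $750.5.
$874.9: truthful payoff $465, deviation payoff $0 → loss $465.
$1560.2: outcomes coincide → loss $0.
$635.8: truthful payoff $704.1, deviation payoff $0 → loss $704.1.
$474: truthful payoff $865.9, deviation payoff $0 → loss $865.9.
Total loss = $547.3 + $750.5 + $465 + $704.1 + $865.9 = $3332.8.
In a second-price auction your bid sets only whether you win, not what you pay, so bidding your true value is weakly dominant.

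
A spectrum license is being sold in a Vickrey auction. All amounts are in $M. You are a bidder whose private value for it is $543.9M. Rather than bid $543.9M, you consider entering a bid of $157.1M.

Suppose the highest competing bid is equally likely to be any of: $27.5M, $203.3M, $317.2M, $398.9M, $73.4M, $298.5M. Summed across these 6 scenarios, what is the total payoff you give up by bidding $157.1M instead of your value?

The deviation costs you only when the competing bid falls strictly between $157.1M and $543.9M; elsewhere both bids give the same outcome.
$27.5M: outcomes coincide → loss $0M.
$203.3M: truthful payoff $340.6M, deviation payoff $0M → loss $340.6M.
$317.2M: truthful payoff $226.7M, deviation payoff $0M → loss $226.7M.
$398.9M: truthful payoff $145M, deviation payoff $0M → loss $145M.
$73.4M: outcomes coincide → loss $0M.
$298.5M: truthful payoff $245.4M, deviation payoff $0M → loss $245.4M.
Total loss = $340.6M + $226.7M + $145M + $245.4M = $957.7M.
Truthful bidding weakly dominates here: raising your bid can only win items priced above your value, and lowering it can only forfeit items priced below.

$957.7M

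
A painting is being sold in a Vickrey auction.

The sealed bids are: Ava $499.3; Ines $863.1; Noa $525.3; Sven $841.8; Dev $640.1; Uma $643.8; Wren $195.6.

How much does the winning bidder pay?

Highest bid: Ines at $863.1, so Ines wins.
Second-highest bid: Sven at $841.8 — that is the price the winner pays.

$841.8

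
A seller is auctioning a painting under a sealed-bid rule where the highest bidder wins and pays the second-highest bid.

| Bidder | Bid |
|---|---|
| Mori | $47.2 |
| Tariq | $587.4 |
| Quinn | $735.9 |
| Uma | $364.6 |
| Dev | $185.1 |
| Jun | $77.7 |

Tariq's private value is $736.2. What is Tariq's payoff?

$0

Highest bid: Quinn at $735.9, so Quinn wins.
Second-highest bid: Tariq at $587.4 — that is the price the winner pays.
Tariq did not win, so Tariq pays nothing and receives nothing: payoff $0.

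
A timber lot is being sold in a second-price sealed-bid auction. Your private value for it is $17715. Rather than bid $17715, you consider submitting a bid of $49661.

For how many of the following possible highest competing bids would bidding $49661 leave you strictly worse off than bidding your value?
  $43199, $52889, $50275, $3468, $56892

The deviation hurts exactly when the highest competing bid lies strictly between $17715 and $49661 — overbidding then wins at a price above your value.
$43199: inside the interval → strictly worse (loss $25484).
$52889: above both → same outcome either way.
$50275: above both → same outcome either way.
$3468: below both → same outcome either way.
$56892: above both → same outcome either way.
Count: 1.

1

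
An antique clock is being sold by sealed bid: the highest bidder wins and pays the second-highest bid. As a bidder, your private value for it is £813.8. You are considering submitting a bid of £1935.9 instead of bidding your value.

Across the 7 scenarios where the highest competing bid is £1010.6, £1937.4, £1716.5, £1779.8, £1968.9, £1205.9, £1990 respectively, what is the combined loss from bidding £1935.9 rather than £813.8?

£2457.6

The deviation costs you only when the competing bid falls strictly between £813.8 and £1935.9; elsewhere both bids give the same outcome.
£1010.6: truthful payoff £0, deviation payoff −£196.8 → loss £196.8.
£1937.4: outcomes coincide → loss £0.
£1716.5: truthful payoff £0, deviation payoff −£902.7 → loss £902.7.
£1779.8: truthful payoff £0, deviation payoff −£966 → loss £966.
£1968.9: outcomes coincide → loss £0.
£1205.9: truthful payoff £0, deviation payoff −£392.1 → loss £392.1.
£1990: outcomes coincide → loss £0.
Total loss = £196.8 + £902.7 + £966 + £392.1 = £2457.6.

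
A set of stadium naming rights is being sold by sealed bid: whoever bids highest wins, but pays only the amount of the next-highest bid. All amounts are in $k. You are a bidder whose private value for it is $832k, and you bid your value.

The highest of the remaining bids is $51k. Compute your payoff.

Your bid $832k exceeds the highest competing bid $51k, so you win.
In a second-price auction the winner pays the second-highest bid, $51k.
Payoff = value − price = $832k − $51k = $781k.

$781k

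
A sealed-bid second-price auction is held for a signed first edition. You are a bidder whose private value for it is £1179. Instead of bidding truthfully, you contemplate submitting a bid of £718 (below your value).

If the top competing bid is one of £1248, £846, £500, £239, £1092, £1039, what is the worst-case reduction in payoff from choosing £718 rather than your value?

£1248: same outcome either way → loss £0.
£846: truthful gives £333, deviation gives £0 → loss £333.
£500: same outcome either way → loss £0.
£239: same outcome either way → loss £0.
£1092: truthful gives £87, deviation gives £0 → loss £87.
£1039: truthful gives £140, deviation gives £0 → loss £140.
Maximum loss: £333.

£333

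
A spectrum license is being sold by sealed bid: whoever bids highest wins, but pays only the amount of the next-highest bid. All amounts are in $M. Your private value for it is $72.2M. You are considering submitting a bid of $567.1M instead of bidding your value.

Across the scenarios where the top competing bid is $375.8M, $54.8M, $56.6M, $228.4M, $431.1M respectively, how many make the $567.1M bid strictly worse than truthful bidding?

3

The deviation hurts exactly when the highest competing bid lies strictly between $72.2M and $567.1M — overbidding then wins at a price above your value.
$375.8M: inside the interval → strictly worse (loss $303.6M).
$54.8M: below both → same outcome either way.
$56.6M: below both → same outcome either way.
$228.4M: inside the interval → strictly worse (loss $156.2M).
$431.1M: inside the interval → strictly worse (loss $358.9M).
Count: 3.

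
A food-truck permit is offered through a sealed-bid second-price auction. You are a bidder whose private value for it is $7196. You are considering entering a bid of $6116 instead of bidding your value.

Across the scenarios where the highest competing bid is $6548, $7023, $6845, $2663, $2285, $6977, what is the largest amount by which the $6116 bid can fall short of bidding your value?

$6548: truthful gives $648, deviation gives $0 → loss $648.
$7023: truthful gives $173, deviation gives $0 → loss $173.
$6845: truthful gives $351, deviation gives $0 → loss $351.
$2663: same outcome either way → loss $0.
$2285: same outcome either way → loss $0.
$6977: truthful gives $219, deviation gives $0 → loss $219.
Maximum loss: $648.

$648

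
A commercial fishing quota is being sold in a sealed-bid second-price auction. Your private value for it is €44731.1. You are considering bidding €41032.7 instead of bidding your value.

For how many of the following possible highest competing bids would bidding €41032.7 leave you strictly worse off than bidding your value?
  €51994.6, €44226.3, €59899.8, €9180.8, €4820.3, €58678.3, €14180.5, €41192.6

2

The deviation hurts exactly when the highest competing bid lies strictly between €41032.7 and €44731.1 — underbidding then forfeits a profitable win.
€51994.6: above both → same outcome either way.
€44226.3: inside the interval → strictly worse (loss €504.8).
€59899.8: above both → same outcome either way.
€9180.8: below both → same outcome either way.
€4820.3: below both → same outcome either way.
€58678.3: above both → same outcome either way.
€14180.5: below both → same outcome either way.
€41192.6: inside the interval → strictly worse (loss €3538.5).
Count: 2.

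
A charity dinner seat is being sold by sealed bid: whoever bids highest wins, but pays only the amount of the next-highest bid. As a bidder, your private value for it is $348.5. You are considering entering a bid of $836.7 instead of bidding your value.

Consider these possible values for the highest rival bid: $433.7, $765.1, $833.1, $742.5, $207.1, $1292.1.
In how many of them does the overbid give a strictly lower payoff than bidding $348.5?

4

The deviation hurts exactly when the highest competing bid lies strictly between $348.5 and $836.7 — overbidding then wins at a price above your value.
$433.7: inside the interval → strictly worse (loss $85.2).
$765.1: inside the interval → strictly worse (loss $416.6).
$833.1: inside the interval → strictly worse (loss $484.6).
$742.5: inside the interval → strictly worse (loss $394).
$207.1: below both → same outcome either way.
$1292.1: above both → same outcome either way.
Count: 4.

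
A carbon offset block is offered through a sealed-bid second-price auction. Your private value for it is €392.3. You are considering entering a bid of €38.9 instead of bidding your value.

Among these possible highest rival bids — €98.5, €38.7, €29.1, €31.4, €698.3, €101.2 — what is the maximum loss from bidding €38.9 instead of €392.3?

€293.8

€98.5: truthful gives €293.8, deviation gives €0 → loss €293.8.
€38.7: same outcome either way → loss €0.
€29.1: same outcome either way → loss €0.
€31.4: same outcome either way → loss €0.
€698.3: same outcome either way → loss €0.
€101.2: truthful gives €291.1, deviation gives €0 → loss €291.1.
Maximum loss: €293.8.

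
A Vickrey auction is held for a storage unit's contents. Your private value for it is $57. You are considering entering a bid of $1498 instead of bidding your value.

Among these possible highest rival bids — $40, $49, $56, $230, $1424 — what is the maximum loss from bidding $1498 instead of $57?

$40: same outcome either way → loss $0.
$49: same outcome either way → loss $0.
$56: same outcome either way → loss $0.
$230: truthful gives $0, deviation gives −$173 → loss $173.
$1424: truthful gives $0, deviation gives −$1367 → loss $1367.
Maximum loss: $1367.

$1367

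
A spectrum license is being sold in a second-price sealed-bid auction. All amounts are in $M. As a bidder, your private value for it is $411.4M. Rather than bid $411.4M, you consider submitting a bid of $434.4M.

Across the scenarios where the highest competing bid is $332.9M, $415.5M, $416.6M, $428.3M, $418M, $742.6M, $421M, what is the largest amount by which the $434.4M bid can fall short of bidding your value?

$16.9M

$332.9M: same outcome either way → loss $0M.
$415.5M: truthful gives $0M, deviation gives −$4.1M → loss $4.1M.
$416.6M: truthful gives $0M, deviation gives −$5.2M → loss $5.2M.
$428.3M: truthful gives $0M, deviation gives −$16.9M → loss $16.9M.
$418M: truthful gives $0M, deviation gives −$6.6M → loss $6.6M.
$742.6M: same outcome either way → loss $0M.
$421M: truthful gives $0M, deviation gives −$9.6M → loss $9.6M.
Maximum loss: $16.9M.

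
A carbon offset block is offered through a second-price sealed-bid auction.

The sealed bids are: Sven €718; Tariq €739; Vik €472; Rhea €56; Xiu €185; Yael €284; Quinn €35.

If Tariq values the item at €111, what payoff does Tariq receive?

Highest bid: Tariq at €739, so Tariq wins.
Second-highest bid: Sven at €718 — that is the price the winner pays.
Tariq's payoff = value − price = €111 − €718 = −€607.

−€607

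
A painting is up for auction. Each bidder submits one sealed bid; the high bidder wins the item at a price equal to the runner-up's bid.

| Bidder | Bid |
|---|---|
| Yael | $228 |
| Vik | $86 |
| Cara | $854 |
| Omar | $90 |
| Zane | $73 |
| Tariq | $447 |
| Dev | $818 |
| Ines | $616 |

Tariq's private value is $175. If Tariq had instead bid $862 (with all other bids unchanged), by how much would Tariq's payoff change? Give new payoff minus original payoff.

−$679

The highest bid among the other bidders is $854; Tariq's bid doesn't change that.
Original bid $447: Tariq is not highest (top rival bid is $854); payoff $0.
Alternative bid $862: Tariq is highest, pays the top rival bid $854; payoff $175 − $854 = −$679.
Change in payoff = −$679 − ($0) = −$679.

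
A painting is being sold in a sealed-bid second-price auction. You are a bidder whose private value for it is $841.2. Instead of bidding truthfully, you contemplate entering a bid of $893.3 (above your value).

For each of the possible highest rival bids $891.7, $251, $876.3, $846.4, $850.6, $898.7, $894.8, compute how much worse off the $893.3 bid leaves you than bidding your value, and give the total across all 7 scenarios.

The deviation costs you only when the competing bid falls strictly between $841.2 and $893.3; elsewhere both bids give the same outcome.
$891.7: truthful payoff $0, deviation payoff −$50.5 → loss $50.5.
$251: outcomes coincide → loss $0.
$876.3: truthful payoff $0, deviation payoff −$35.1 → loss $35.1.
$846.4: truthful payoff $0, deviation payoff −$5.2 → loss $5.2.
$850.6: truthful payoff $0, deviation payoff −$9.4 → loss $9.4.
$898.7: outcomes coincide → loss $0.
$894.8: outcomes coincide → loss $0.
Total loss = $50.5 + $35.1 + $5.2 + $9.4 = $100.2.

$100.2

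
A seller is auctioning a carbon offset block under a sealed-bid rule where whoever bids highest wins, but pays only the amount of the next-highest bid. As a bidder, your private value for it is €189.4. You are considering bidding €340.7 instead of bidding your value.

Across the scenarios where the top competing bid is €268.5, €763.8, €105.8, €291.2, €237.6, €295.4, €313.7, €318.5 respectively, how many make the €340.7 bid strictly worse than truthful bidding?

The deviation hurts exactly when the highest competing bid lies strictly between €189.4 and €340.7 — overbidding then wins at a price above your value.
€268.5: inside the interval → strictly worse (loss €79.1).
€763.8: above both → same outcome either way.
€105.8: below both → same outcome either way.
€291.2: inside the interval → strictly worse (loss €101.8).
€237.6: inside the interval → strictly worse (loss €48.2).
€295.4: inside the interval → strictly worse (loss €106).
€313.7: inside the interval → strictly worse (loss €124.3).
€318.5: inside the interval → strictly worse (loss €129.1).
Count: 6.

6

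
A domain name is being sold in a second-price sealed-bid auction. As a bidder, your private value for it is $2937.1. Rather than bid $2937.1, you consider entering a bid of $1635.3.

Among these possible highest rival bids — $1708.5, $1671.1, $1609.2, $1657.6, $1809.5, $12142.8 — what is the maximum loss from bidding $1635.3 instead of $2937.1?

$1279.5

$1708.5: truthful gives $1228.6, deviation gives $0 → loss $1228.6.
$1671.1: truthful gives $1266, deviation gives $0 → loss $1266.
$1609.2: same outcome either way → loss $0.
$1657.6: truthful gives $1279.5, deviation gives $0 → loss $1279.5.
$1809.5: truthful gives $1127.6, deviation gives $0 → loss $1127.6.
$12142.8: same outcome either way → loss $0.
Maximum loss: $1279.5.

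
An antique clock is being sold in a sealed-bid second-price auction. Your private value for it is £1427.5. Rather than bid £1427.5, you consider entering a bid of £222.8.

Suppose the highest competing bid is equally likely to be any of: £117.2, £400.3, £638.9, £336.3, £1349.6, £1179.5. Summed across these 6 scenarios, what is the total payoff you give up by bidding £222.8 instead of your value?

£3232.9

The deviation costs you only when the competing bid falls strictly between £222.8 and £1427.5; elsewhere both bids give the same outcome.
£117.2: outcomes coincide → loss £0.
£400.3: truthful payoff £1027.2, deviation payoff £0 → loss £1027.2.
£638.9: truthful payoff £788.6, deviation payoff £0 → loss £788.6.
£336.3: truthful payoff £1091.2, deviation payoff £0 → loss £1091.2.
£1349.6: truthful payoff £77.9, deviation payoff £0 → loss £77.9.
£1179.5: truthful payoff £248, deviation payoff £0 → loss £248.
Total loss = £1027.2 + £788.6 + £1091.2 + £77.9 + £248 = £3232.9.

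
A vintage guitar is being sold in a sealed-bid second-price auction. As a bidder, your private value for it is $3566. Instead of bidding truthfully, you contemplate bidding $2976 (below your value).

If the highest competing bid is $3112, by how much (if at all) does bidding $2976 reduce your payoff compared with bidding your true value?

$454

Bidding your value $3566: you win (since $3566 > $3112) and pay $3112. Payoff $454.
Bidding $2976: you lose. Payoff $0.
The competing bid $3112 lies between your shaded bid and your value, so underbidding forfeits an item you could have won at a profitable price.
Loss from deviating = $454 − ($0) = $454.
Because the price is fixed by the runner-up's bid, deviating from your value can only change a good outcome into a bad one — never the reverse.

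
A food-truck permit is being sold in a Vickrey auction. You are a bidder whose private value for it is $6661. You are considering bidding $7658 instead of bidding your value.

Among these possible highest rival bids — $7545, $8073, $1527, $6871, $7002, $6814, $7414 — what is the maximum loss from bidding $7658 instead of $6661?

$7545: truthful gives $0, deviation gives −$884 → loss $884.
$8073: same outcome either way → loss $0.
$1527: same outcome either way → loss $0.
$6871: truthful gives $0, deviation gives −$210 → loss $210.
$7002: truthful gives $0, deviation gives −$341 → loss $341.
$6814: truthful gives $0, deviation gives −$153 → loss $153.
$7414: truthful gives $0, deviation gives −$753 → loss $753.
Maximum loss: $884.

$884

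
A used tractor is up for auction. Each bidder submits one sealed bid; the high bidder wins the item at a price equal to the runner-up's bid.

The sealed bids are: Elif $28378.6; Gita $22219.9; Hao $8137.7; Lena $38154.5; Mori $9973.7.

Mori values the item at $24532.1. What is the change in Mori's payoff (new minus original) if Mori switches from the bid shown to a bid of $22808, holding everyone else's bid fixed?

$0

The highest bid among the other bidders is $38154.5; Mori's bid doesn't change that.
Original bid $9973.7: Mori is not highest (top rival bid is $38154.5); payoff $0.
Alternative bid $22808: Mori is not highest (top rival bid is $38154.5); payoff $0.
Change in payoff = $0 − ($0) = $0.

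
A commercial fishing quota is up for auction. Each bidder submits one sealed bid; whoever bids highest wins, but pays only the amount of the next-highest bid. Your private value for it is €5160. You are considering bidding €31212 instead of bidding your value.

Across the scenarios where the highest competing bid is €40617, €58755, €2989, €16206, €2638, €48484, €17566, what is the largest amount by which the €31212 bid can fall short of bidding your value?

€12406

€40617: same outcome either way → loss €0.
€58755: same outcome either way → loss €0.
€2989: same outcome either way → loss €0.
€16206: truthful gives €0, deviation gives −€11046 → loss €11046.
€2638: same outcome either way → loss €0.
€48484: same outcome either way → loss €0.
€17566: truthful gives €0, deviation gives −€12406 → loss €12406.
Maximum loss: €12406.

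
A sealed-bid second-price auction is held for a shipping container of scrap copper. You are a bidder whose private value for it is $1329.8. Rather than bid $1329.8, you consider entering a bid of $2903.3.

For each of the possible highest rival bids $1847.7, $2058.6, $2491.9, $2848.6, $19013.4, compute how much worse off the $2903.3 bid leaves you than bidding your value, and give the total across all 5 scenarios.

$3927.6

The deviation costs you only when the competing bid falls strictly between $1329.8 and $2903.3; elsewhere both bids give the same outcome.
$1847.7: truthful payoff $0, deviation payoff −$517.9 → loss $517.9.
$2058.6: truthful payoff $0, deviation payoff −$728.8 → loss $728.8.
$2491.9: truthful payoff $0, deviation payoff −$1162.1 → loss $1162.1.
$2848.6: truthful payoff $0, deviation payoff −$1518.8 → loss $1518.8.
$19013.4: outcomes coincide → loss $0.
Total loss = $517.9 + $728.8 + $1162.1 + $1518.8 = $3927.6.
Because the price is fixed by the runner-up's bid, deviating from your value can only change a good outcome into a bad one — never the reverse.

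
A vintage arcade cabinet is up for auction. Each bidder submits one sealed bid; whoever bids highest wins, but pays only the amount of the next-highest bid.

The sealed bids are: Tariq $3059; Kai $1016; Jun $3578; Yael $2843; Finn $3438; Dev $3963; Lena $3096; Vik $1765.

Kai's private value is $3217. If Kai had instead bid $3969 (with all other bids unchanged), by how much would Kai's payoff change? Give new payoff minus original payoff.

The highest bid among the other bidders is $3963; Kai's bid doesn't change that.
Original bid $1016: Kai is not highest (top rival bid is $3963); payoff $0.
Alternative bid $3969: Kai is highest, pays the top rival bid $3963; payoff $3217 − $3963 = −$746.
Change in payoff = −$746 − ($0) = −$746.

−$746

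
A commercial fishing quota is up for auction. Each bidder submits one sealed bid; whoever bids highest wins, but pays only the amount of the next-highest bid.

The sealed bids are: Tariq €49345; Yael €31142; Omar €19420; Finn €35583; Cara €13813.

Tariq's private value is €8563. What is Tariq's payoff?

Highest bid: Tariq at €49345, so Tariq wins.
Second-highest bid: Finn at €35583 — that is the price the winner pays.
Tariq's payoff = value − price = €8563 − €35583 = −€27020.

−€27020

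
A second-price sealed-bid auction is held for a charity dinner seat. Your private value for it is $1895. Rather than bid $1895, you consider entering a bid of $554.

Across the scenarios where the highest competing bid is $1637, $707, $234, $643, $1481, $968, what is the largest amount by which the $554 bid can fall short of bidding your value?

$1637: truthful gives $258, deviation gives $0 → loss $258.
$707: truthful gives $1188, deviation gives $0 → loss $1188.
$234: same outcome either way → loss $0.
$643: truthful gives $1252, deviation gives $0 → loss $1252.
$1481: truthful gives $414, deviation gives $0 → loss $414.
$968: truthful gives $927, deviation gives $0 → loss $927.
Maximum loss: $1252.

$1252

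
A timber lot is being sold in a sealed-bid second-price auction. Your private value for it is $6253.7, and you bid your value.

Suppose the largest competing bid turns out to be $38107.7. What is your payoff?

$0

Your bid $6253.7 is below the highest competing bid $38107.7, so you lose.
A losing bidder pays nothing and receives nothing: payoff = $0.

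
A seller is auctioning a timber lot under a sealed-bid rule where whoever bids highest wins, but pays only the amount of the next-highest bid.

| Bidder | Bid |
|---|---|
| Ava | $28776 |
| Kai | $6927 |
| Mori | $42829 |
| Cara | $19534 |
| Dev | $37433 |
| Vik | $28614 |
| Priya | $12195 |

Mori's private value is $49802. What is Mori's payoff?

$12369

Highest bid: Mori at $42829, so Mori wins.
Second-highest bid: Dev at $37433 — that is the price the winner pays.
Mori's payoff = value − price = $49802 − $37433 = $12369.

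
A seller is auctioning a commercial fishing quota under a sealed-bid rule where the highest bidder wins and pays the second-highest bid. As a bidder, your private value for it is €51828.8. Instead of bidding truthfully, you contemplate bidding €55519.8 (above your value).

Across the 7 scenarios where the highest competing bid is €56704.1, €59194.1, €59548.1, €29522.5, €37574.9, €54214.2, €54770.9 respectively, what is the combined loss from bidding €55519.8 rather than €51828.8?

€5327.5

The deviation costs you only when the competing bid falls strictly between €51828.8 and €55519.8; elsewhere both bids give the same outcome.
€56704.1: outcomes coincide → loss €0.
€59194.1: outcomes coincide → loss €0.
€59548.1: outcomes coincide → loss €0.
€29522.5: outcomes coincide → loss €0.
€37574.9: outcomes coincide → loss €0.
€54214.2: truthful payoff €0, deviation payoff −€2385.4 → loss €2385.4.
€54770.9: truthful payoff €0, deviation payoff −€2942.1 → loss €2942.1.
Total loss = €2385.4 + €2942.1 = €5327.5.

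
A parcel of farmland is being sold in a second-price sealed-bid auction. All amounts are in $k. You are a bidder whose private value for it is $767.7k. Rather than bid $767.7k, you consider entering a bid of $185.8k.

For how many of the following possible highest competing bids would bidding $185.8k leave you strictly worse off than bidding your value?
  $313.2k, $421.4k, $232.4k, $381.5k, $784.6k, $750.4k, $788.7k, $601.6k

The deviation hurts exactly when the highest competing bid lies strictly between $185.8k and $767.7k — underbidding then forfeits a profitable win.
$313.2k: inside the interval → strictly worse (loss $454.5k).
$421.4k: inside the interval → strictly worse (loss $346.3k).
$232.4k: inside the interval → strictly worse (loss $535.3k).
$381.5k: inside the interval → strictly worse (loss $386.2k).
$784.6k: above both → same outcome either way.
$750.4k: inside the interval → strictly worse (loss $17.3k).
$788.7k: above both → same outcome either way.
$601.6k: inside the interval → strictly worse (loss $166.1k).
Count: 6.

6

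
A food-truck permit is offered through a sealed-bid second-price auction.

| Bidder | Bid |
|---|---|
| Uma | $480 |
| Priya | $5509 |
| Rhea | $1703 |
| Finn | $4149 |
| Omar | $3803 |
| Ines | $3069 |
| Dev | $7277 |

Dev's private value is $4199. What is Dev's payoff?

Highest bid: Dev at $7277, so Dev wins.
Second-highest bid: Priya at $5509 — that is the price the winner pays.
Dev's payoff = value − price = $4199 − $5509 = −$1310.

−$1310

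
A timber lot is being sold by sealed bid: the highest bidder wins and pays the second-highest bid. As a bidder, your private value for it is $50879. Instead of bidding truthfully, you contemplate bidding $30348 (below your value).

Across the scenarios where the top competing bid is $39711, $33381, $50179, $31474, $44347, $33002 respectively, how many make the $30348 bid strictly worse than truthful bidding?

The deviation hurts exactly when the highest competing bid lies strictly between $30348 and $50879 — underbidding then forfeits a profitable win.
$39711: inside the interval → strictly worse (loss $11168).
$33381: inside the interval → strictly worse (loss $17498).
$50179: inside the interval → strictly worse (loss $700).
$31474: inside the interval → strictly worse (loss $19405).
$44347: inside the interval → strictly worse (loss $6532).
$33002: inside the interval → strictly worse (loss $17877).
Count: 6.

6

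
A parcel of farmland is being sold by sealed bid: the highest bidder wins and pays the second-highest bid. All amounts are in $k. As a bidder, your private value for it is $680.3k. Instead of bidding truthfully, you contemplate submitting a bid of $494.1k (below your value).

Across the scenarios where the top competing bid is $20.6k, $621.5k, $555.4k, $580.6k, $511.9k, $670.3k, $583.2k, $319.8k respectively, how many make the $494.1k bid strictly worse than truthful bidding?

6

The deviation hurts exactly when the highest competing bid lies strictly between $494.1k and $680.3k — underbidding then forfeits a profitable win.
$20.6k: below both → same outcome either way.
$621.5k: inside the interval → strictly worse (loss $58.8k).
$555.4k: inside the interval → strictly worse (loss $124.9k).
$580.6k: inside the interval → strictly worse (loss $99.7k).
$511.9k: inside the interval → strictly worse (loss $168.4k).
$670.3k: inside the interval → strictly worse (loss $10k).
$583.2k: inside the interval → strictly worse (loss $97.1k).
$319.8k: below both → same outcome either way.
Count: 6.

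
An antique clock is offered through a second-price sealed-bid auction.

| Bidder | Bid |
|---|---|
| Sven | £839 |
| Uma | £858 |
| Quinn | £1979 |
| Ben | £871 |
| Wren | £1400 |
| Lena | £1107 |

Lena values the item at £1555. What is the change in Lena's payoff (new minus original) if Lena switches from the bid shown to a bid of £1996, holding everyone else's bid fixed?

−£424

The highest bid among the other bidders is £1979; Lena's bid doesn't change that.
Original bid £1107: Lena is not highest (top rival bid is £1979); payoff £0.
Alternative bid £1996: Lena is highest, pays the top rival bid £1979; payoff £1555 − £1979 = −£424.
Change in payoff = −£424 − (£0) = −£424.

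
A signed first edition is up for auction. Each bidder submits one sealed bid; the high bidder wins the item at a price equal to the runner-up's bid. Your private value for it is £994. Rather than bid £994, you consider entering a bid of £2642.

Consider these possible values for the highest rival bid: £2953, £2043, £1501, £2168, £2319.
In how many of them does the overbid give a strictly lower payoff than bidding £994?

4

The deviation hurts exactly when the highest competing bid lies strictly between £994 and £2642 — overbidding then wins at a price above your value.
£2953: above both → same outcome either way.
£2043: inside the interval → strictly worse (loss £1049).
£1501: inside the interval → strictly worse (loss £507).
£2168: inside the interval → strictly worse (loss £1174).
£2319: inside the interval → strictly worse (loss £1325).
Count: 4.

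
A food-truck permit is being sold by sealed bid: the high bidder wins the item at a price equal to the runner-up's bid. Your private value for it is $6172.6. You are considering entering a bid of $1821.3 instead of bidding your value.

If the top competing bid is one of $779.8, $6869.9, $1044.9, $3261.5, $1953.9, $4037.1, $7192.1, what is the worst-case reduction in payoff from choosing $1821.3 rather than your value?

$4218.7

$779.8: same outcome either way → loss $0.
$6869.9: same outcome either way → loss $0.
$1044.9: same outcome either way → loss $0.
$3261.5: truthful gives $2911.1, deviation gives $0 → loss $2911.1.
$1953.9: truthful gives $4218.7, deviation gives $0 → loss $4218.7.
$4037.1: truthful gives $2135.5, deviation gives $0 → loss $2135.5.
$7192.1: same outcome either way → loss $0.
Maximum loss: $4218.7.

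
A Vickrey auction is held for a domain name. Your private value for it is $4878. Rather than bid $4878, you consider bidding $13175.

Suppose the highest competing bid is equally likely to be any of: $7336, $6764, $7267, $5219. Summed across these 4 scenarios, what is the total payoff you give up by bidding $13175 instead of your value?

The deviation costs you only when the competing bid falls strictly between $4878 and $13175; elsewhere both bids give the same outcome.
$7336: truthful payoff $0, deviation payoff −$2458 → loss $2458.
$6764: truthful payoff $0, deviation payoff −$1886 → loss $1886.
$7267: truthful payoff $0, deviation payoff −$2389 → loss $2389.
$5219: truthful payoff $0, deviation payoff −$341 → loss $341.
Total loss = $2458 + $1886 + $2389 + $341 = $7074.

$7074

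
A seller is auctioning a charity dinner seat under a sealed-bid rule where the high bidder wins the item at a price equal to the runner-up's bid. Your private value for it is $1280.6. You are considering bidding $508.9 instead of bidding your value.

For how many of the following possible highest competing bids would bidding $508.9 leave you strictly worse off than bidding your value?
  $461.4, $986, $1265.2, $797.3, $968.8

The deviation hurts exactly when the highest competing bid lies strictly between $508.9 and $1280.6 — underbidding then forfeits a profitable win.
$461.4: below both → same outcome either way.
$986: inside the interval → strictly worse (loss $294.6).
$1265.2: inside the interval → strictly worse (loss $15.4).
$797.3: inside the interval → strictly worse (loss $483.3).
$968.8: inside the interval → strictly worse (loss $311.8).
Count: 4.

4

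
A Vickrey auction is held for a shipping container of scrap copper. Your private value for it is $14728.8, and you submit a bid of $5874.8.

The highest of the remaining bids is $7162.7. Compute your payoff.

$0

Your bid $5874.8 is below the highest competing bid $7162.7, so you lose.
A losing bidder pays nothing and receives nothing: payoff = $0.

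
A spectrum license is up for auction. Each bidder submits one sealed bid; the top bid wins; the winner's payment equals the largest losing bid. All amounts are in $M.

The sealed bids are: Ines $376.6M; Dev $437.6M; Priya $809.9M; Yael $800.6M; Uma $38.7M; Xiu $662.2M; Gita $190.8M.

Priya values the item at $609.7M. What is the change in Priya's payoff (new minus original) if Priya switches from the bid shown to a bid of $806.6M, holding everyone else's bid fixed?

$0M

The highest bid among the other bidders is $800.6M; Priya's bid doesn't change that.
Original bid $809.9M: Priya is highest, pays the top rival bid $800.6M; payoff $609.7M − $800.6M = −$190.9M.
Alternative bid $806.6M: Priya is highest, pays the top rival bid $800.6M; payoff $609.7M − $800.6M = −$190.9M.
Change in payoff = −$190.9M − (−$190.9M) = $0M.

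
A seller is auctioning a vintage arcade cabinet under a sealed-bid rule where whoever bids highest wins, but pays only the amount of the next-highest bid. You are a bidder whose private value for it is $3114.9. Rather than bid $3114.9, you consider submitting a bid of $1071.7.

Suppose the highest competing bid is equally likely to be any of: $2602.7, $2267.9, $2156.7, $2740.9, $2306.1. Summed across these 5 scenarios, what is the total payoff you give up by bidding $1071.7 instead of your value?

The deviation costs you only when the competing bid falls strictly between $1071.7 and $3114.9; elsewhere both bids give the same outcome.
$2602.7: truthful payoff $512.2, deviation payoff $0 → loss $512.2.
$2267.9: truthful payoff $847, deviation payoff $0 → loss $847.
$2156.7: truthful payoff $958.2, deviation payoff $0 → loss $958.2.
$2740.9: truthful payoff $374, deviation payoff $0 → loss $374.
$2306.1: truthful payoff $808.8, deviation payoff $0 → loss $808.8.
Total loss = $512.2 + $847 + $958.2 + $374 + $808.8 = $3500.2.
Because the price is fixed by the runner-up's bid, deviating from your value can only change a good outcome into a bad one — never the reverse.

$3500.2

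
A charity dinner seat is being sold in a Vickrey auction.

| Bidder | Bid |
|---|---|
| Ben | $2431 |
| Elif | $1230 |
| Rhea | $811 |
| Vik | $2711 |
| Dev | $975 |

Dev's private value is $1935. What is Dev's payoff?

Highest bid: Vik at $2711, so Vik wins.
Second-highest bid: Ben at $2431 — that is the price the winner pays.
Dev did not win, so Dev pays nothing and receives nothing: payoff $0.

$0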